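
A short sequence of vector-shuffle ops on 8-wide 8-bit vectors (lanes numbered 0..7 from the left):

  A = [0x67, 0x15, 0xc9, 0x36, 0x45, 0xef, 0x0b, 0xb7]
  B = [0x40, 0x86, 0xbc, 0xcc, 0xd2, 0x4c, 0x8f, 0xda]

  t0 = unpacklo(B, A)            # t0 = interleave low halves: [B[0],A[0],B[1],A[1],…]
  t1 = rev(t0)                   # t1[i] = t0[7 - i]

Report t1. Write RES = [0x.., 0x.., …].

RES = [ 0x36  0xcc  0xc9  0xbc  0x15  0x86  0x67  0x40 ]

t0 = [0x40, 0x67, 0x86, 0x15, 0xbc, 0xc9, 0xcc, 0x36]
t1 = [0x36, 0xcc, 0xc9, 0xbc, 0x15, 0x86, 0x67, 0x40]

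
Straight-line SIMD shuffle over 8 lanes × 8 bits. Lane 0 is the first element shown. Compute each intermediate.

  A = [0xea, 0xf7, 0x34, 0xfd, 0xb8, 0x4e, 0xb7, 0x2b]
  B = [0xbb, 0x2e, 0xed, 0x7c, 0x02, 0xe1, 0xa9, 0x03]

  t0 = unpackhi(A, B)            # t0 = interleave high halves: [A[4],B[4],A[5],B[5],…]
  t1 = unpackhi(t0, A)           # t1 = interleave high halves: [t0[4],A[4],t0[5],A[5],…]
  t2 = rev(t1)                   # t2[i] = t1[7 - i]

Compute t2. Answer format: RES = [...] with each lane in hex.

t0 = [0xb8, 0x02, 0x4e, 0xe1, 0xb7, 0xa9, 0x2b, 0x03]
t1 = [0xb7, 0xb8, 0xa9, 0x4e, 0x2b, 0xb7, 0x03, 0x2b]
t2 = [0x2b, 0x03, 0xb7, 0x2b, 0x4e, 0xa9, 0xb8, 0xb7]

RES = [0x2b, 0x03, 0xb7, 0x2b, 0x4e, 0xa9, 0xb8, 0xb7]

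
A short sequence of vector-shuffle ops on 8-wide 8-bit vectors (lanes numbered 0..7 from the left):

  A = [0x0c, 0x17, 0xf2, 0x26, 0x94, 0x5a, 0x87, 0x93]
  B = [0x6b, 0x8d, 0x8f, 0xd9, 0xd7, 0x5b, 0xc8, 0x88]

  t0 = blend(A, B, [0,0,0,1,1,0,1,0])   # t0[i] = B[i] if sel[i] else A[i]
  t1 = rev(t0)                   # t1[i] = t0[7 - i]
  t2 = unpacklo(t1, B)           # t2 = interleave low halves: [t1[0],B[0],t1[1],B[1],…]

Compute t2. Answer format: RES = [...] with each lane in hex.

RES = [0x93, 0x6b, 0xc8, 0x8d, 0x5a, 0x8f, 0xd7, 0xd9]

→ t0 |0c|17|f2|d9|d7|5a|c8|93|
→ t1 |93|c8|5a|d7|d9|f2|17|0c|
→ t2 |93|6b|c8|8d|5a|8f|d7|d9|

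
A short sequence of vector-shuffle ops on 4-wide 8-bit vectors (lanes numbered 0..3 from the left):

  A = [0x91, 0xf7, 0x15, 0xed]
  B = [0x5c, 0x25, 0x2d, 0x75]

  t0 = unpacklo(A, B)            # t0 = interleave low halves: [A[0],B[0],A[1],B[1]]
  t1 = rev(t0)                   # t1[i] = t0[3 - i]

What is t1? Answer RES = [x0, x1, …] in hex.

RES = [0x25, 0xf7, 0x5c, 0x91]

t0 = [0x91, 0x5c, 0xf7, 0x25]
t1 = [0x25, 0xf7, 0x5c, 0x91]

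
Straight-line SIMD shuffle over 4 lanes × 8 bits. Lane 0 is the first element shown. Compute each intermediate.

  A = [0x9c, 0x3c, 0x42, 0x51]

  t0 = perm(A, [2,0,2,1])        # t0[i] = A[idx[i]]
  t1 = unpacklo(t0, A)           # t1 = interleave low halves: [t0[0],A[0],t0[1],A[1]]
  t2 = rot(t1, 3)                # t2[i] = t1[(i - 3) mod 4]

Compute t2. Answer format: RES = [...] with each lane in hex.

  t0: 42 9c 42 3c
  t1: 42 9c 9c 3c
  t2: 9c 9c 3c 42

RES = [0x9c, 0x9c, 0x3c, 0x42]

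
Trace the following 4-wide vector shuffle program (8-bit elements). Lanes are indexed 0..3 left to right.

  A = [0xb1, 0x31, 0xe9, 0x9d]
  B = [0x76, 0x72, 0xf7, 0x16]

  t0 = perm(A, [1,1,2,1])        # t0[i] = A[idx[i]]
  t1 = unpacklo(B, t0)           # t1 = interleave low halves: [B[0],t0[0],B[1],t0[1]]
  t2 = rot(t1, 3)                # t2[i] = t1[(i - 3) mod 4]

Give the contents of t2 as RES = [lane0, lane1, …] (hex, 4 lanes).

→ t0 |31|31|e9|31|
→ t1 |76|31|72|31|
→ t2 |31|72|31|76|

RES = [ 0x31  0x72  0x31  0x76 ]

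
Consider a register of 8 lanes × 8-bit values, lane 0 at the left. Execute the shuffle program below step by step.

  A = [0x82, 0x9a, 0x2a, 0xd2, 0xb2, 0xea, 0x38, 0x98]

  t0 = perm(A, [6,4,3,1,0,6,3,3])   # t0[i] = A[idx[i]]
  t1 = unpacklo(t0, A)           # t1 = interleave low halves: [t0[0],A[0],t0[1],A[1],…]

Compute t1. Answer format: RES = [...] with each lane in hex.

t0 = [0x38, 0xb2, 0xd2, 0x9a, 0x82, 0x38, 0xd2, 0xd2]
t1 = [0x38, 0x82, 0xb2, 0x9a, 0xd2, 0x2a, 0x9a, 0xd2]

RES = [ 0x38  0x82  0xb2  0x9a  0xd2  0x2a  0x9a  0xd2 ]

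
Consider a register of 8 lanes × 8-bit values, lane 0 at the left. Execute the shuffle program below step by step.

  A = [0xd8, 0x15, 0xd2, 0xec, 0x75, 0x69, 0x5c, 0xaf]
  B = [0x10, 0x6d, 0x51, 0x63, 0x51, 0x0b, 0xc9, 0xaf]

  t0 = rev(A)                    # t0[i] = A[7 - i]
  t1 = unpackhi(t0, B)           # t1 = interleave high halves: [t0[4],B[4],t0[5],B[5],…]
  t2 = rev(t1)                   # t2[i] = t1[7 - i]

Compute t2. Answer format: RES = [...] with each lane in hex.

RES = [ 0xaf  0xd8  0xc9  0x15  0x0b  0xd2  0x51  0xec ]

t0 = [0xaf, 0x5c, 0x69, 0x75, 0xec, 0xd2, 0x15, 0xd8]
t1 = [0xec, 0x51, 0xd2, 0x0b, 0x15, 0xc9, 0xd8, 0xaf]
t2 = [0xaf, 0xd8, 0xc9, 0x15, 0x0b, 0xd2, 0x51, 0xec]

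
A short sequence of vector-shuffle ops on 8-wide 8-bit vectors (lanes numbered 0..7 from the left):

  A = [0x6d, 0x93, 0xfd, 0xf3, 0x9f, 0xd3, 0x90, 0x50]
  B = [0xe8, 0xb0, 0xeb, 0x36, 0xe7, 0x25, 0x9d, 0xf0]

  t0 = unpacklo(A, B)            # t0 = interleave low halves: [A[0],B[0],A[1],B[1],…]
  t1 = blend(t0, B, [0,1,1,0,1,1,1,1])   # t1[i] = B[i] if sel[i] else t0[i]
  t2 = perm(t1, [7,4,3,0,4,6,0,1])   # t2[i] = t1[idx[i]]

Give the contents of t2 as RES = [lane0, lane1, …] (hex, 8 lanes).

→ t0 |6d|e8|93|b0|fd|eb|f3|36|
→ t1 |6d|b0|eb|b0|e7|25|9d|f0|
→ t2 |f0|e7|b0|6d|e7|9d|6d|b0|

RES = [ 0xf0  0xe7  0xb0  0x6d  0xe7  0x9d  0x6d  0xb0 ]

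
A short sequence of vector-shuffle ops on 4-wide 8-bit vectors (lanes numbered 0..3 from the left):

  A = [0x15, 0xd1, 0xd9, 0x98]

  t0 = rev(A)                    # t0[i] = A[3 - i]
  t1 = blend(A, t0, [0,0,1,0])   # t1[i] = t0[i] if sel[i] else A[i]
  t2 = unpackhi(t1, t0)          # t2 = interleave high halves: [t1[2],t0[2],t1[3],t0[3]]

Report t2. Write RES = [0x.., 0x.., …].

  t0: 98 d9 d1 15
  t1: 15 d1 d1 98
  t2: d1 d1 98 15

RES = [0xd1, 0xd1, 0x98, 0x15]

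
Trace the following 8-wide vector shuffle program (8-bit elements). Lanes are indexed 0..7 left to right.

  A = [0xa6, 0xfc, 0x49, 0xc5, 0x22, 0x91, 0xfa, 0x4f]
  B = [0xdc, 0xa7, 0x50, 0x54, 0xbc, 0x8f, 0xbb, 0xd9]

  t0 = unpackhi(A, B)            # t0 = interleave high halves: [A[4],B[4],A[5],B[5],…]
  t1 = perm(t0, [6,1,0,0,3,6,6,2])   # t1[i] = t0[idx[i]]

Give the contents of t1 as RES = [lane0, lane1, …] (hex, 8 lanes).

RES = [ 0x4f  0xbc  0x22  0x22  0x8f  0x4f  0x4f  0x91 ]

  t0: 22 bc 91 8f fa bb 4f d9
  t1: 4f bc 22 22 8f 4f 4f 91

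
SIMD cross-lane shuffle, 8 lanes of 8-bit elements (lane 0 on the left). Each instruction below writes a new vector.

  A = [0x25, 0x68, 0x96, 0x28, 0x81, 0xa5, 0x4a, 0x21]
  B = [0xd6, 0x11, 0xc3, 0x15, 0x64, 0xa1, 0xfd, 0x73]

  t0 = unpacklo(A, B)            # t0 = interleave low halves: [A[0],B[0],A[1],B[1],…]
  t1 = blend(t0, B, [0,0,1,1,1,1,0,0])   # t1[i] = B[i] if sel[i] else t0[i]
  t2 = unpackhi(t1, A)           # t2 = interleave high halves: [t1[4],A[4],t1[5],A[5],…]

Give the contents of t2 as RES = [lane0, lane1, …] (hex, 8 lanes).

RES = [0x64, 0x81, 0xa1, 0xa5, 0x28, 0x4a, 0x15, 0x21]

  t0: 25 d6 68 11 96 c3 28 15
  t1: 25 d6 c3 15 64 a1 28 15
  t2: 64 81 a1 a5 28 4a 15 21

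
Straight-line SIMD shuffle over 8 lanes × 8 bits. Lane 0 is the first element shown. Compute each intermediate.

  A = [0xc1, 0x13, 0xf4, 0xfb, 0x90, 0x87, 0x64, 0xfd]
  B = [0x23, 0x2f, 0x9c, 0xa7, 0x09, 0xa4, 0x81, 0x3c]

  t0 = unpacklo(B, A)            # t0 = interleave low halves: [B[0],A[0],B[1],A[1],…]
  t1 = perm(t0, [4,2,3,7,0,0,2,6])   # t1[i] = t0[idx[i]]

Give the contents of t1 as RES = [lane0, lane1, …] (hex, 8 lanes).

→ t0 |23|c1|2f|13|9c|f4|a7|fb|
→ t1 |9c|2f|13|fb|23|23|2f|a7|

RES = [0x9c, 0x2f, 0x13, 0xfb, 0x23, 0x23, 0x2f, 0xa7]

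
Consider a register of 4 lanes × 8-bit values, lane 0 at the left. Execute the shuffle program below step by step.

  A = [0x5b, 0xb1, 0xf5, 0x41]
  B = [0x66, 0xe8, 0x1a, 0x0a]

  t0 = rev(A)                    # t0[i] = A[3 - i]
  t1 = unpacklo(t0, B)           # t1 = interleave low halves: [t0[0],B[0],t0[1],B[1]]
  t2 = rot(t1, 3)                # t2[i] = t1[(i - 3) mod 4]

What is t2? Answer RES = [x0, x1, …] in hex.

  t0: 41 f5 b1 5b
  t1: 41 66 f5 e8
  t2: 66 f5 e8 41

RES = [0x66, 0xf5, 0xe8, 0x41]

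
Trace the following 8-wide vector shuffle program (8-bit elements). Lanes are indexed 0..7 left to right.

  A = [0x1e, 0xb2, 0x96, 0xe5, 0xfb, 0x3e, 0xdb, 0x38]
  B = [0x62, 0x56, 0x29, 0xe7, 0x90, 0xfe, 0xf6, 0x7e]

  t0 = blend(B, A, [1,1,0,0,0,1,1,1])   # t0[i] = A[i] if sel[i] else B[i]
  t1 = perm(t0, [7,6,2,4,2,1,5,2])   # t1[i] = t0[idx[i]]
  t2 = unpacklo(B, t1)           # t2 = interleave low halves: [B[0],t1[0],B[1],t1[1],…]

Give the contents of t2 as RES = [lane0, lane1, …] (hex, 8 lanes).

  t0: 1e b2 29 e7 90 3e db 38
  t1: 38 db 29 90 29 b2 3e 29
  t2: 62 38 56 db 29 29 e7 90

RES = [ 0x62  0x38  0x56  0xdb  0x29  0x29  0xe7  0x90 ]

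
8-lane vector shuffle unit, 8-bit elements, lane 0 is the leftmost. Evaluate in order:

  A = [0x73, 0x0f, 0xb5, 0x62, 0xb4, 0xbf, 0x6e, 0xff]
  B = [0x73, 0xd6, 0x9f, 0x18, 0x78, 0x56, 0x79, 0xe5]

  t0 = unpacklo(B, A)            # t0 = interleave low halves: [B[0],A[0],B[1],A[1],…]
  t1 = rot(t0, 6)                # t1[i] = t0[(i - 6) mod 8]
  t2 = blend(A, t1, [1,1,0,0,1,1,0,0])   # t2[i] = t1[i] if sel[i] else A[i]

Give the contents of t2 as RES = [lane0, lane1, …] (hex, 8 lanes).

RES = [0xd6, 0x0f, 0xb5, 0x62, 0x18, 0x62, 0x6e, 0xff]

→ t0 |73|73|d6|0f|9f|b5|18|62|
→ t1 |d6|0f|9f|b5|18|62|73|73|
→ t2 |d6|0f|b5|62|18|62|6e|ff|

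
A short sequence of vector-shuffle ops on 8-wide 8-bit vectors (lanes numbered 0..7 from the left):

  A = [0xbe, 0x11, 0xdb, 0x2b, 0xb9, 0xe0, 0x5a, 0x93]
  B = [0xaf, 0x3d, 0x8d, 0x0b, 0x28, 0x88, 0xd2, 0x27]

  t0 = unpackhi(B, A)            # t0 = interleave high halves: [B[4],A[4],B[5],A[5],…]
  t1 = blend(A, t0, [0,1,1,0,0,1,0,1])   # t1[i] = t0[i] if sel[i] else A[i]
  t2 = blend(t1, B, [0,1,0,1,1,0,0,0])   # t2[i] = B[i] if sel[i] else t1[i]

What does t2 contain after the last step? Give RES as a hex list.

RES = [ 0xbe  0x3d  0x88  0x0b  0x28  0x5a  0x5a  0x93 ]

→ t0 |28|b9|88|e0|d2|5a|27|93|
→ t1 |be|b9|88|2b|b9|5a|5a|93|
→ t2 |be|3d|88|0b|28|5a|5a|93|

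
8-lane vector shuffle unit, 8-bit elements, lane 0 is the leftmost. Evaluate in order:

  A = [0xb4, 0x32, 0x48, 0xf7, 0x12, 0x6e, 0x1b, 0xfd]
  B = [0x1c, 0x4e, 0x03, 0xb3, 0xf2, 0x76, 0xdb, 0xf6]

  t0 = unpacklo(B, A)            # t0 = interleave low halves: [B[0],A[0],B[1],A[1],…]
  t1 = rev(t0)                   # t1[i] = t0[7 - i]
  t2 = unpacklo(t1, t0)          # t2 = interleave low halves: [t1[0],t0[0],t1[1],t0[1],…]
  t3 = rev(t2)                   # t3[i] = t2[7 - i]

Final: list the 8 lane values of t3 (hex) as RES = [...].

RES = [0x32, 0x03, 0x4e, 0x48, 0xb4, 0xb3, 0x1c, 0xf7]

  t0: 1c b4 4e 32 03 48 b3 f7
  t1: f7 b3 48 03 32 4e b4 1c
  t2: f7 1c b3 b4 48 4e 03 32
  t3: 32 03 4e 48 b4 b3 1c f7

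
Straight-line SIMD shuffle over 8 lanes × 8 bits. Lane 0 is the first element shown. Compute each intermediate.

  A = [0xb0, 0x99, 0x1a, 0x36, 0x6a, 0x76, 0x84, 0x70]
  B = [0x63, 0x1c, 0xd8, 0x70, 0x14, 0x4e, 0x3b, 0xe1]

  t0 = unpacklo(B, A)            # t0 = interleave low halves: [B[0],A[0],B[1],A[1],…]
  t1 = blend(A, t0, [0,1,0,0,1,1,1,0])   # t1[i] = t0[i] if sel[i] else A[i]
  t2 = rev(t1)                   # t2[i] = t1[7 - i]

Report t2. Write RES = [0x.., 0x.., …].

→ t0 |63|b0|1c|99|d8|1a|70|36|
→ t1 |b0|b0|1a|36|d8|1a|70|70|
→ t2 |70|70|1a|d8|36|1a|b0|b0|

RES = [ 0x70  0x70  0x1a  0xd8  0x36  0x1a  0xb0  0xb0 ]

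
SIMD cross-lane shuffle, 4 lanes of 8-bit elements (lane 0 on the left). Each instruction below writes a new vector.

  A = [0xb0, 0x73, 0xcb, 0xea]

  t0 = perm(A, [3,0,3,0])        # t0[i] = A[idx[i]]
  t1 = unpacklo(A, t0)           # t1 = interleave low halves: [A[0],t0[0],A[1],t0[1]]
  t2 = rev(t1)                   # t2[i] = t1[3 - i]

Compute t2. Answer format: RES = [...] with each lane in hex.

RES = [0xb0, 0x73, 0xea, 0xb0]

→ t0 |ea|b0|ea|b0|
→ t1 |b0|ea|73|b0|
→ t2 |b0|73|ea|b0|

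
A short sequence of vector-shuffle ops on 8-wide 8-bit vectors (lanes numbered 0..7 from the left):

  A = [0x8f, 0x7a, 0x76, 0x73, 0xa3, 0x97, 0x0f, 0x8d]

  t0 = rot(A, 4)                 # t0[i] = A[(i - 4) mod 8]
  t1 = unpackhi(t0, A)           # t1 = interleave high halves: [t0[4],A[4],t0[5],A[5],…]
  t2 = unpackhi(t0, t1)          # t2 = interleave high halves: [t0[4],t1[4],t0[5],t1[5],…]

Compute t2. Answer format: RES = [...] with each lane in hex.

  t0: a3 97 0f 8d 8f 7a 76 73
  t1: 8f a3 7a 97 76 0f 73 8d
  t2: 8f 76 7a 0f 76 73 73 8d

RES = [ 0x8f  0x76  0x7a  0x0f  0x76  0x73  0x73  0x8d ]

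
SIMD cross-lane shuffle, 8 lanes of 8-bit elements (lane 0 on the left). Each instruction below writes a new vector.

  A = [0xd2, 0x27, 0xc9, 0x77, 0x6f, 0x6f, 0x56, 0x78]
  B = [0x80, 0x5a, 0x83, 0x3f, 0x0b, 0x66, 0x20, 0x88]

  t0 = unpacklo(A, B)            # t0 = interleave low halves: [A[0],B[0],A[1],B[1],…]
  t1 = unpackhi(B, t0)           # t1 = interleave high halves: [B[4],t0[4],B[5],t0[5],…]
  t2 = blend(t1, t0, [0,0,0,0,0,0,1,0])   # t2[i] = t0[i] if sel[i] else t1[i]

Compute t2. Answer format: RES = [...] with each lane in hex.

t0 = [0xd2, 0x80, 0x27, 0x5a, 0xc9, 0x83, 0x77, 0x3f]
t1 = [0x0b, 0xc9, 0x66, 0x83, 0x20, 0x77, 0x88, 0x3f]
t2 = [0x0b, 0xc9, 0x66, 0x83, 0x20, 0x77, 0x77, 0x3f]

RES = [ 0x0b  0xc9  0x66  0x83  0x20  0x77  0x77  0x3f ]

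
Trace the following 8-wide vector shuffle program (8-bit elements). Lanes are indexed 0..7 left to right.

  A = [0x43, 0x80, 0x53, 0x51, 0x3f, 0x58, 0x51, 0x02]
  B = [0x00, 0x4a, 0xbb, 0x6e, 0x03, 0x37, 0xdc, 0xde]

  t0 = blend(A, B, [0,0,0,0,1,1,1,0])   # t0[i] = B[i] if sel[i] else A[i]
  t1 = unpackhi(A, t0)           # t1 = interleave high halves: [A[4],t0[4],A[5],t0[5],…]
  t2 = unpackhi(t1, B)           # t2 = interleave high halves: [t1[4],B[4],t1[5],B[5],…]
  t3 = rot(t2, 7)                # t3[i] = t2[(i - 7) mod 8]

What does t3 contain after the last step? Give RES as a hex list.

  t0: 43 80 53 51 03 37 dc 02
  t1: 3f 03 58 37 51 dc 02 02
  t2: 51 03 dc 37 02 dc 02 de
  t3: 03 dc 37 02 dc 02 de 51

RES = [ 0x03  0xdc  0x37  0x02  0xdc  0x02  0xde  0x51 ]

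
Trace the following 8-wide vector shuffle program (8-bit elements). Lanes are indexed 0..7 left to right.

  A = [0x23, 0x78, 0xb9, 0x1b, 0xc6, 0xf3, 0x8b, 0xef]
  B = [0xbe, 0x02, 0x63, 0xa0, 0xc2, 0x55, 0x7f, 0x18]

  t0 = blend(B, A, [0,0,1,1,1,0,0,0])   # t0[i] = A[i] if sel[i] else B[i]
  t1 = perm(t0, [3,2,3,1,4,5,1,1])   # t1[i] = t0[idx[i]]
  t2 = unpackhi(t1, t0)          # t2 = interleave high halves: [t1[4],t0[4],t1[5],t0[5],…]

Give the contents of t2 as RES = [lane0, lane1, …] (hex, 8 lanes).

RES = [ 0xc6  0xc6  0x55  0x55  0x02  0x7f  0x02  0x18 ]

  t0: be 02 b9 1b c6 55 7f 18
  t1: 1b b9 1b 02 c6 55 02 02
  t2: c6 c6 55 55 02 7f 02 18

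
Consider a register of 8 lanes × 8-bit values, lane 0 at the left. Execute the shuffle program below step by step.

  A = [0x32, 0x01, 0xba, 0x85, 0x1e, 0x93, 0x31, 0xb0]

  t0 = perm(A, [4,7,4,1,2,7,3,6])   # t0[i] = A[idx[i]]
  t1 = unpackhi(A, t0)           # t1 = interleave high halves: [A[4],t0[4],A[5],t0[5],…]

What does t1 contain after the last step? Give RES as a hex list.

RES = [ 0x1e  0xba  0x93  0xb0  0x31  0x85  0xb0  0x31 ]

t0 = [0x1e, 0xb0, 0x1e, 0x01, 0xba, 0xb0, 0x85, 0x31]
t1 = [0x1e, 0xba, 0x93, 0xb0, 0x31, 0x85, 0xb0, 0x31]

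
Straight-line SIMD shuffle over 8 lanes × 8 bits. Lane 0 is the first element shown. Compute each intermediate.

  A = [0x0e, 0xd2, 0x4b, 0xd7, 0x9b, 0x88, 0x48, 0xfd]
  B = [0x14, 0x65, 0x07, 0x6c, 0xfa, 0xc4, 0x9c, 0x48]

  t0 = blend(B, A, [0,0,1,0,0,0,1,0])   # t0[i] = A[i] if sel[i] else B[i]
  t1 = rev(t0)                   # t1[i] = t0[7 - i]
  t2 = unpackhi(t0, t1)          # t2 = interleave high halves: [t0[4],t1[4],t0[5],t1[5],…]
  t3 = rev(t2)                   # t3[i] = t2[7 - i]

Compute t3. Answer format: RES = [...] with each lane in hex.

  t0: 14 65 4b 6c fa c4 48 48
  t1: 48 48 c4 fa 6c 4b 65 14
  t2: fa 6c c4 4b 48 65 48 14
  t3: 14 48 65 48 4b c4 6c fa

RES = [0x14, 0x48, 0x65, 0x48, 0x4b, 0xc4, 0x6c, 0xfa]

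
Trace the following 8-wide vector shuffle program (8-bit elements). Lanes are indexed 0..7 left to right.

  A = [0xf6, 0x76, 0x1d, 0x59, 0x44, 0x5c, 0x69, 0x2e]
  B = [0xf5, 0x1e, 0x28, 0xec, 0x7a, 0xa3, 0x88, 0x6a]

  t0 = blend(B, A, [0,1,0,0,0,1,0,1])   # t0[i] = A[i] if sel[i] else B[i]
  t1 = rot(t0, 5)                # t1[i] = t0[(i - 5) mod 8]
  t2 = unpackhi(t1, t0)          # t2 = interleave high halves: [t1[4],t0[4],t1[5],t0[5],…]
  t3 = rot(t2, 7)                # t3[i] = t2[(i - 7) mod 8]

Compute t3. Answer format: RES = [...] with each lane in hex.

→ t0 |f5|76|28|ec|7a|5c|88|2e|
→ t1 |ec|7a|5c|88|2e|f5|76|28|
→ t2 |2e|7a|f5|5c|76|88|28|2e|
→ t3 |7a|f5|5c|76|88|28|2e|2e|

RES = [0x7a, 0xf5, 0x5c, 0x76, 0x88, 0x28, 0x2e, 0x2e]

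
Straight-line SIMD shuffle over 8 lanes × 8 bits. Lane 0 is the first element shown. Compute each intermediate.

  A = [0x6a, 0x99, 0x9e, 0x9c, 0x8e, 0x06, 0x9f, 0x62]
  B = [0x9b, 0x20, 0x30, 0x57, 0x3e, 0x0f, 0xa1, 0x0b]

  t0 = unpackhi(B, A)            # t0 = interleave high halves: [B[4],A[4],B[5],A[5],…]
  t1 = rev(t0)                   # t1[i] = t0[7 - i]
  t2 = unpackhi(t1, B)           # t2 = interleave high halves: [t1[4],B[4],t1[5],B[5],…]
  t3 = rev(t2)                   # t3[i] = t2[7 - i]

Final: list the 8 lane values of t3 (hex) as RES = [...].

RES = [0x0b, 0x3e, 0xa1, 0x8e, 0x0f, 0x0f, 0x3e, 0x06]

t0 = [0x3e, 0x8e, 0x0f, 0x06, 0xa1, 0x9f, 0x0b, 0x62]
t1 = [0x62, 0x0b, 0x9f, 0xa1, 0x06, 0x0f, 0x8e, 0x3e]
t2 = [0x06, 0x3e, 0x0f, 0x0f, 0x8e, 0xa1, 0x3e, 0x0b]
t3 = [0x0b, 0x3e, 0xa1, 0x8e, 0x0f, 0x0f, 0x3e, 0x06]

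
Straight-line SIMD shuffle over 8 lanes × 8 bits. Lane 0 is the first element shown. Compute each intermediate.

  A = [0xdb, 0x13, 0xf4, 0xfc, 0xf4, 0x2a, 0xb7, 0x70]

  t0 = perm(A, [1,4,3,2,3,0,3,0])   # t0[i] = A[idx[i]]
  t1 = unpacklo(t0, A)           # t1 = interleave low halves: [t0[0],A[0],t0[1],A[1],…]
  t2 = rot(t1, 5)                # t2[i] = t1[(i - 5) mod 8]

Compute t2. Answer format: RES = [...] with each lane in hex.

RES = [0x13, 0xfc, 0xf4, 0xf4, 0xfc, 0x13, 0xdb, 0xf4]

→ t0 |13|f4|fc|f4|fc|db|fc|db|
→ t1 |13|db|f4|13|fc|f4|f4|fc|
→ t2 |13|fc|f4|f4|fc|13|db|f4|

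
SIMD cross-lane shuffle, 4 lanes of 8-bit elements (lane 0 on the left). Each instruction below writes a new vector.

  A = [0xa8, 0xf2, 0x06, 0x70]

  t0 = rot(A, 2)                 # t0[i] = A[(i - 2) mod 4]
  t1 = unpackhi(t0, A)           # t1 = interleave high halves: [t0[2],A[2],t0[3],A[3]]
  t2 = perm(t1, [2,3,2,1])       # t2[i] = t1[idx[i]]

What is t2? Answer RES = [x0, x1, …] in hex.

→ t0 |06|70|a8|f2|
→ t1 |a8|06|f2|70|
→ t2 |f2|70|f2|06|

RES = [ 0xf2  0x70  0xf2  0x06 ]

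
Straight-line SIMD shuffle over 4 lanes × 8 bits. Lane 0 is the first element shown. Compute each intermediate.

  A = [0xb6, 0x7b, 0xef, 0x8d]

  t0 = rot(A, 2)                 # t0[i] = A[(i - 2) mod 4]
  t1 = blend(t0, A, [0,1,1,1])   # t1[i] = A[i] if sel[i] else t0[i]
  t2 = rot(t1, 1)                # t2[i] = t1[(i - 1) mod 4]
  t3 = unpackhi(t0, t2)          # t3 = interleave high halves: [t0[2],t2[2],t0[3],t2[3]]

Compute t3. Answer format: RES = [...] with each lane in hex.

RES = [0xb6, 0x7b, 0x7b, 0xef]

t0 = [0xef, 0x8d, 0xb6, 0x7b]
t1 = [0xef, 0x7b, 0xef, 0x8d]
t2 = [0x8d, 0xef, 0x7b, 0xef]
t3 = [0xb6, 0x7b, 0x7b, 0xef]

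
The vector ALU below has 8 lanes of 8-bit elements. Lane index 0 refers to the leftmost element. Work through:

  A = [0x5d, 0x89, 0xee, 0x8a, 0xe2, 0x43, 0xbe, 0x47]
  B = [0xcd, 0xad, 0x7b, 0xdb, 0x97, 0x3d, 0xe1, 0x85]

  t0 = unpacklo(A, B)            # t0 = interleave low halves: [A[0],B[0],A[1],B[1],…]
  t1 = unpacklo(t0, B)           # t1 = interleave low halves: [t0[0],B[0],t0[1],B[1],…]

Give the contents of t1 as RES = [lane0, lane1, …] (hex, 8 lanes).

t0 = [0x5d, 0xcd, 0x89, 0xad, 0xee, 0x7b, 0x8a, 0xdb]
t1 = [0x5d, 0xcd, 0xcd, 0xad, 0x89, 0x7b, 0xad, 0xdb]

RES = [0x5d, 0xcd, 0xcd, 0xad, 0x89, 0x7b, 0xad, 0xdb]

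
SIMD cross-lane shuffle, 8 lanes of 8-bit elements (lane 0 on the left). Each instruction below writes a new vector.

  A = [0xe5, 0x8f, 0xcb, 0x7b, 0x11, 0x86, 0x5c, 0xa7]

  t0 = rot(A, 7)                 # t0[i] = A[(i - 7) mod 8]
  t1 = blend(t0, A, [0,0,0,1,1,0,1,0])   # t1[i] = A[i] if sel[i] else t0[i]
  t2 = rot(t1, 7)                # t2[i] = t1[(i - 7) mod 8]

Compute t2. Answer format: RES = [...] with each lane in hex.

RES = [0xcb, 0x7b, 0x7b, 0x11, 0x5c, 0x5c, 0xe5, 0x8f]

→ t0 |8f|cb|7b|11|86|5c|a7|e5|
→ t1 |8f|cb|7b|7b|11|5c|5c|e5|
→ t2 |cb|7b|7b|11|5c|5c|e5|8f|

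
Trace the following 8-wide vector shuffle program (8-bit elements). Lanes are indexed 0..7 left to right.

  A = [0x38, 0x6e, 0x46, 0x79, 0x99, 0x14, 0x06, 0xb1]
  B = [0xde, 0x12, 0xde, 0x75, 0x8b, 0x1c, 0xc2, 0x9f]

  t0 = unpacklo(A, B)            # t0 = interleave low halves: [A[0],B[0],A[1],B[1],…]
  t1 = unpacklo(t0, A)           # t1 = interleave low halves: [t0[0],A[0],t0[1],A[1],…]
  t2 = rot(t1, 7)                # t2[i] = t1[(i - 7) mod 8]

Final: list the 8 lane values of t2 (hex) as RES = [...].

→ t0 |38|de|6e|12|46|de|79|75|
→ t1 |38|38|de|6e|6e|46|12|79|
→ t2 |38|de|6e|6e|46|12|79|38|

RES = [ 0x38  0xde  0x6e  0x6e  0x46  0x12  0x79  0x38 ]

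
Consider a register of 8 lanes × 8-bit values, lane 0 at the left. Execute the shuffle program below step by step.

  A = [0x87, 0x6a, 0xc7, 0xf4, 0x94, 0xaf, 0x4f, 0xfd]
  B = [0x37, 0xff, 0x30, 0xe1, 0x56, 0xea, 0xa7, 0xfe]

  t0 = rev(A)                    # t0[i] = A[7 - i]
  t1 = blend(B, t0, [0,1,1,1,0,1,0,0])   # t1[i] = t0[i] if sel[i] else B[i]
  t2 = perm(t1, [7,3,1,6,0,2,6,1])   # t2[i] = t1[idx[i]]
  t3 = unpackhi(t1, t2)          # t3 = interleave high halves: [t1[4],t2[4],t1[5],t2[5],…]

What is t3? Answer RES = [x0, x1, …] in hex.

RES = [ 0x56  0x37  0xc7  0xaf  0xa7  0xa7  0xfe  0x4f ]

t0 = [0xfd, 0x4f, 0xaf, 0x94, 0xf4, 0xc7, 0x6a, 0x87]
t1 = [0x37, 0x4f, 0xaf, 0x94, 0x56, 0xc7, 0xa7, 0xfe]
t2 = [0xfe, 0x94, 0x4f, 0xa7, 0x37, 0xaf, 0xa7, 0x4f]
t3 = [0x56, 0x37, 0xc7, 0xaf, 0xa7, 0xa7, 0xfe, 0x4f]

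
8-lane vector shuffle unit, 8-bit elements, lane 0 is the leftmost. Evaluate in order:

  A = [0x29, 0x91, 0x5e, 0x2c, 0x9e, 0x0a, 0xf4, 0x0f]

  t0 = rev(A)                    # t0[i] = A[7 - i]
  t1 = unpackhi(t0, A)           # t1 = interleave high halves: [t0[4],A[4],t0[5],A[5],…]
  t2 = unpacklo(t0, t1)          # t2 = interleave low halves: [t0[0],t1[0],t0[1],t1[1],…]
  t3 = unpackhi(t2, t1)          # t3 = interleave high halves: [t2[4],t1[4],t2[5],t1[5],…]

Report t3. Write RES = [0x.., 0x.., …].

RES = [0x0a, 0x91, 0x5e, 0xf4, 0x9e, 0x29, 0x0a, 0x0f]

t0 = [0x0f, 0xf4, 0x0a, 0x9e, 0x2c, 0x5e, 0x91, 0x29]
t1 = [0x2c, 0x9e, 0x5e, 0x0a, 0x91, 0xf4, 0x29, 0x0f]
t2 = [0x0f, 0x2c, 0xf4, 0x9e, 0x0a, 0x5e, 0x9e, 0x0a]
t3 = [0x0a, 0x91, 0x5e, 0xf4, 0x9e, 0x29, 0x0a, 0x0f]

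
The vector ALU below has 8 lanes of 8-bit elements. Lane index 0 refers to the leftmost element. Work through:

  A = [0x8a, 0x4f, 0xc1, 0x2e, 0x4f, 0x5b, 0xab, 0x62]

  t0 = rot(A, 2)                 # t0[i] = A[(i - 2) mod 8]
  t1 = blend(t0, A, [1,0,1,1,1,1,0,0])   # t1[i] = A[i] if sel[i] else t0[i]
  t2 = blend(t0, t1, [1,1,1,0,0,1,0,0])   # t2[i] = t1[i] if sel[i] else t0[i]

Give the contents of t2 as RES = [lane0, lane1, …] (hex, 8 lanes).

RES = [ 0x8a  0x62  0xc1  0x4f  0xc1  0x5b  0x4f  0x5b ]

t0 = [0xab, 0x62, 0x8a, 0x4f, 0xc1, 0x2e, 0x4f, 0x5b]
t1 = [0x8a, 0x62, 0xc1, 0x2e, 0x4f, 0x5b, 0x4f, 0x5b]
t2 = [0x8a, 0x62, 0xc1, 0x4f, 0xc1, 0x5b, 0x4f, 0x5b]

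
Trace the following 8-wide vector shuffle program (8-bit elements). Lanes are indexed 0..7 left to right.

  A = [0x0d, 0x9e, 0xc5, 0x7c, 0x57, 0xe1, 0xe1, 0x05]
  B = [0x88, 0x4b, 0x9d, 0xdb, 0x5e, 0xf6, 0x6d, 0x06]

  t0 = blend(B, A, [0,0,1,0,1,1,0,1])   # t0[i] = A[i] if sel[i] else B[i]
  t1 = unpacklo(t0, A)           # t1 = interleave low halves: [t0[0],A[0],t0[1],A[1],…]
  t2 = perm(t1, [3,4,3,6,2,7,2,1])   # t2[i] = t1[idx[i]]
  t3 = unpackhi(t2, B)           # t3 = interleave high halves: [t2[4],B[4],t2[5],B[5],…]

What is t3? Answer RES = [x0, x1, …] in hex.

RES = [0x4b, 0x5e, 0x7c, 0xf6, 0x4b, 0x6d, 0x0d, 0x06]

→ t0 |88|4b|c5|db|57|e1|6d|05|
→ t1 |88|0d|4b|9e|c5|c5|db|7c|
→ t2 |9e|c5|9e|db|4b|7c|4b|0d|
→ t3 |4b|5e|7c|f6|4b|6d|0d|06|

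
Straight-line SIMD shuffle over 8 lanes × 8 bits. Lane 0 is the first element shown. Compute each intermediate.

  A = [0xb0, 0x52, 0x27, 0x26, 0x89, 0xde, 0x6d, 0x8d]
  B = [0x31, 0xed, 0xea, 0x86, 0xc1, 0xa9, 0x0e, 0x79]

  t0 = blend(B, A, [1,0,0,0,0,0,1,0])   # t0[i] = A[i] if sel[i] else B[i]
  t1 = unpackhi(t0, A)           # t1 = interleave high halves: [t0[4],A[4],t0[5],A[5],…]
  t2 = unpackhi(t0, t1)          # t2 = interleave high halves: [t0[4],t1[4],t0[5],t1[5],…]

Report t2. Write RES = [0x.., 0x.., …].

  t0: b0 ed ea 86 c1 a9 6d 79
  t1: c1 89 a9 de 6d 6d 79 8d
  t2: c1 6d a9 6d 6d 79 79 8d

RES = [ 0xc1  0x6d  0xa9  0x6d  0x6d  0x79  0x79  0x8d ]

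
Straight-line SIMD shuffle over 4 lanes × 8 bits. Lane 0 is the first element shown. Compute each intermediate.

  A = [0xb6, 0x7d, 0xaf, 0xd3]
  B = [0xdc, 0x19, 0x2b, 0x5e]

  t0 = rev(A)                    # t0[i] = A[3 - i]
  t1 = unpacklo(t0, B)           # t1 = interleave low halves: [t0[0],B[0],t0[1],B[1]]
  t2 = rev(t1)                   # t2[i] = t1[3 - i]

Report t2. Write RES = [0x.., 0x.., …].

t0 = [0xd3, 0xaf, 0x7d, 0xb6]
t1 = [0xd3, 0xdc, 0xaf, 0x19]
t2 = [0x19, 0xaf, 0xdc, 0xd3]

RES = [0x19, 0xaf, 0xdc, 0xd3]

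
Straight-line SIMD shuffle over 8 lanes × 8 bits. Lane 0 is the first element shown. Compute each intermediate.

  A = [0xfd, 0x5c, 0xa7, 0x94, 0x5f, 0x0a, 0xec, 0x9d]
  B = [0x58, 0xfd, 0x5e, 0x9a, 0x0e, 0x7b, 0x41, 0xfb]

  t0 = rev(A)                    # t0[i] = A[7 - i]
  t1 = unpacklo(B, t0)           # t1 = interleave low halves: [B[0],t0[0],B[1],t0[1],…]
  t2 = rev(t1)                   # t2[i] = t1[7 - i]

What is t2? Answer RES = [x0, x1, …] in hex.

RES = [0x5f, 0x9a, 0x0a, 0x5e, 0xec, 0xfd, 0x9d, 0x58]

→ t0 |9d|ec|0a|5f|94|a7|5c|fd|
→ t1 |58|9d|fd|ec|5e|0a|9a|5f|
→ t2 |5f|9a|0a|5e|ec|fd|9d|58|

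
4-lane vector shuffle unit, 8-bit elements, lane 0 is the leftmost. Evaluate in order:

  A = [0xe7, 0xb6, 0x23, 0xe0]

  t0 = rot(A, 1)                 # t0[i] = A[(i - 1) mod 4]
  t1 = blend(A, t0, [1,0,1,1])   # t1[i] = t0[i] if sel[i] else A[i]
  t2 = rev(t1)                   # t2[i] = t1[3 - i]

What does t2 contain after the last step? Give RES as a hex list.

RES = [0x23, 0xb6, 0xb6, 0xe0]

t0 = [0xe0, 0xe7, 0xb6, 0x23]
t1 = [0xe0, 0xb6, 0xb6, 0x23]
t2 = [0x23, 0xb6, 0xb6, 0xe0]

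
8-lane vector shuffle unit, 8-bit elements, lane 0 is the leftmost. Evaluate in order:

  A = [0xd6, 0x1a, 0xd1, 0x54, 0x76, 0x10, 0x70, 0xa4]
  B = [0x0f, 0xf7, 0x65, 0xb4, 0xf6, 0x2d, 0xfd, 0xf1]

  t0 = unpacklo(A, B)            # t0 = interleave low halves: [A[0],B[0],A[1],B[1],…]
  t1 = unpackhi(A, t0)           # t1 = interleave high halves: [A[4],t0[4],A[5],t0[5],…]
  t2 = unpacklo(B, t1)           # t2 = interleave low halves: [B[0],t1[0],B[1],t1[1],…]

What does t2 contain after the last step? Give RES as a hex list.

RES = [ 0x0f  0x76  0xf7  0xd1  0x65  0x10  0xb4  0x65 ]

→ t0 |d6|0f|1a|f7|d1|65|54|b4|
→ t1 |76|d1|10|65|70|54|a4|b4|
→ t2 |0f|76|f7|d1|65|10|b4|65|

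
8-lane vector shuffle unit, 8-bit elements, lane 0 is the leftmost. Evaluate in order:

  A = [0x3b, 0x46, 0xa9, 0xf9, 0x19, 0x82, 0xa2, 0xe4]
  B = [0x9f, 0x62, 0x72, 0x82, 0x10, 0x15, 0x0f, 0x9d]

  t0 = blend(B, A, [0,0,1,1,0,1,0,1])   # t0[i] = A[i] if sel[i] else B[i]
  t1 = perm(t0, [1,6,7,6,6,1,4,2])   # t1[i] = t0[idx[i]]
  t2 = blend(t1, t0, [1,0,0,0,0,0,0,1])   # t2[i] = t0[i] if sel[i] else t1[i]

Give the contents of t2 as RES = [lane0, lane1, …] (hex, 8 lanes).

RES = [ 0x9f  0x0f  0xe4  0x0f  0x0f  0x62  0x10  0xe4 ]

→ t0 |9f|62|a9|f9|10|82|0f|e4|
→ t1 |62|0f|e4|0f|0f|62|10|a9|
→ t2 |9f|0f|e4|0f|0f|62|10|e4|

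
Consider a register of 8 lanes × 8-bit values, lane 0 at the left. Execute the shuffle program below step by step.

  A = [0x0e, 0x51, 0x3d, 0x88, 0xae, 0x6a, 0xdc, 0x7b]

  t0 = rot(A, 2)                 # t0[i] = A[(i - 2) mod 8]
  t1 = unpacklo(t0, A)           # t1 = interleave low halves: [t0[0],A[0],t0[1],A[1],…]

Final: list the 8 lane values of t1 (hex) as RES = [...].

t0 = [0xdc, 0x7b, 0x0e, 0x51, 0x3d, 0x88, 0xae, 0x6a]
t1 = [0xdc, 0x0e, 0x7b, 0x51, 0x0e, 0x3d, 0x51, 0x88]

RES = [0xdc, 0x0e, 0x7b, 0x51, 0x0e, 0x3d, 0x51, 0x88]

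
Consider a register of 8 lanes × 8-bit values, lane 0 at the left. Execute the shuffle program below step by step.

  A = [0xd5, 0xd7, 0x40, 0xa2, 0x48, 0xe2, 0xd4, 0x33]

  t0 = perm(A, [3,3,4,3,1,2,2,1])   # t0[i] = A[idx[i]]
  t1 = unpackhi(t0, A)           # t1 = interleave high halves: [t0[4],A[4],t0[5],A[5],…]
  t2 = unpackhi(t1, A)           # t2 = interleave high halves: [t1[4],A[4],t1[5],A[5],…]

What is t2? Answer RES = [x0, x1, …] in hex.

  t0: a2 a2 48 a2 d7 40 40 d7
  t1: d7 48 40 e2 40 d4 d7 33
  t2: 40 48 d4 e2 d7 d4 33 33

RES = [0x40, 0x48, 0xd4, 0xe2, 0xd7, 0xd4, 0x33, 0x33]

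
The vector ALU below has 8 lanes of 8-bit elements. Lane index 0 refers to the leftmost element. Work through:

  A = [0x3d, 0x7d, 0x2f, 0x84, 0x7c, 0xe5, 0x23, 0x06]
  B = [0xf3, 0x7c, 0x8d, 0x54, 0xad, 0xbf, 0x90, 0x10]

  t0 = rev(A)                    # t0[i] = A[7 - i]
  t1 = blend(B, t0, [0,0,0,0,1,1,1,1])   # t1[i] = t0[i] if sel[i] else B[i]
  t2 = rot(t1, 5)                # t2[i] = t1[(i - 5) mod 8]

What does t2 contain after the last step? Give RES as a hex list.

RES = [0x54, 0x84, 0x2f, 0x7d, 0x3d, 0xf3, 0x7c, 0x8d]

→ t0 |06|23|e5|7c|84|2f|7d|3d|
→ t1 |f3|7c|8d|54|84|2f|7d|3d|
→ t2 |54|84|2f|7d|3d|f3|7c|8d|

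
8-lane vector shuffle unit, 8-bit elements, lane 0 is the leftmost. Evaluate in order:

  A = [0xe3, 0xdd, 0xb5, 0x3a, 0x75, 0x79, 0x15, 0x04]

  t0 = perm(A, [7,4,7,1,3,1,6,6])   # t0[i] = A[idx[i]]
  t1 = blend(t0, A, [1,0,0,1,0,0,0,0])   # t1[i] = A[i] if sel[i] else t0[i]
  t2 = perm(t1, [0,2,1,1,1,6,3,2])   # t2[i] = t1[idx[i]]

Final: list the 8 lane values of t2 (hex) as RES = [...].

RES = [0xe3, 0x04, 0x75, 0x75, 0x75, 0x15, 0x3a, 0x04]

t0 = [0x04, 0x75, 0x04, 0xdd, 0x3a, 0xdd, 0x15, 0x15]
t1 = [0xe3, 0x75, 0x04, 0x3a, 0x3a, 0xdd, 0x15, 0x15]
t2 = [0xe3, 0x04, 0x75, 0x75, 0x75, 0x15, 0x3a, 0x04]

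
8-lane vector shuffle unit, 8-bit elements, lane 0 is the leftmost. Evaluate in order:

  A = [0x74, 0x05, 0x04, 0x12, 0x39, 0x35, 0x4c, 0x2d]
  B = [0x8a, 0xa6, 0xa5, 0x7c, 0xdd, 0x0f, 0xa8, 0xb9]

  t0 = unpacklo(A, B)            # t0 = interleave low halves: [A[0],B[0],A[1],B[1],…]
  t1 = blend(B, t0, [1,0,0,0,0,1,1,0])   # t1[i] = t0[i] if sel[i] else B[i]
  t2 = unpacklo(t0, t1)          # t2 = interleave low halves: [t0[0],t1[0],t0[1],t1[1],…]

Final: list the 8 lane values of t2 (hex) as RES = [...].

  t0: 74 8a 05 a6 04 a5 12 7c
  t1: 74 a6 a5 7c dd a5 12 b9
  t2: 74 74 8a a6 05 a5 a6 7c

RES = [0x74, 0x74, 0x8a, 0xa6, 0x05, 0xa5, 0xa6, 0x7c]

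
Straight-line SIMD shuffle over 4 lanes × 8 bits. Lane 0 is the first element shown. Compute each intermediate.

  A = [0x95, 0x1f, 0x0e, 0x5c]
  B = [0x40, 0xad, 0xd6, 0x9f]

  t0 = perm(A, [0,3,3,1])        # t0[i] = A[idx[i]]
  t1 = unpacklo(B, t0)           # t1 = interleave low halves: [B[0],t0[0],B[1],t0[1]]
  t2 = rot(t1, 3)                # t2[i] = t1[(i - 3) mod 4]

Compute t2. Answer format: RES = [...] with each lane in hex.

t0 = [0x95, 0x5c, 0x5c, 0x1f]
t1 = [0x40, 0x95, 0xad, 0x5c]
t2 = [0x95, 0xad, 0x5c, 0x40]

RES = [0x95, 0xad, 0x5c, 0x40]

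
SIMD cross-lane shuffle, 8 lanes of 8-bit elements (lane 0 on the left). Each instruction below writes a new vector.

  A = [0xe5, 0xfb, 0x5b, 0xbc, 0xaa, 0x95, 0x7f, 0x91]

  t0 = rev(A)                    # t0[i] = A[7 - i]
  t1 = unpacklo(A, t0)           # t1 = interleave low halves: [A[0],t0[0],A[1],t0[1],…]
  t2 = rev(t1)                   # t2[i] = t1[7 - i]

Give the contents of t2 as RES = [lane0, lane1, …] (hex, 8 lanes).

t0 = [0x91, 0x7f, 0x95, 0xaa, 0xbc, 0x5b, 0xfb, 0xe5]
t1 = [0xe5, 0x91, 0xfb, 0x7f, 0x5b, 0x95, 0xbc, 0xaa]
t2 = [0xaa, 0xbc, 0x95, 0x5b, 0x7f, 0xfb, 0x91, 0xe5]

RES = [ 0xaa  0xbc  0x95  0x5b  0x7f  0xfb  0x91  0xe5 ]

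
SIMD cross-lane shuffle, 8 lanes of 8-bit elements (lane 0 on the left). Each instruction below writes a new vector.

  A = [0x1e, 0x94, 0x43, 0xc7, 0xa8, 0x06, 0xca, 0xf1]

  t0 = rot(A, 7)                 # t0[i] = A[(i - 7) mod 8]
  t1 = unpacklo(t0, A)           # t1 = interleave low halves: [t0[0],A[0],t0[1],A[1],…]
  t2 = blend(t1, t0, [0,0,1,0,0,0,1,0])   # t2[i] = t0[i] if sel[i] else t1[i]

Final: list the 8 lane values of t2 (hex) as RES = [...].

t0 = [0x94, 0x43, 0xc7, 0xa8, 0x06, 0xca, 0xf1, 0x1e]
t1 = [0x94, 0x1e, 0x43, 0x94, 0xc7, 0x43, 0xa8, 0xc7]
t2 = [0x94, 0x1e, 0xc7, 0x94, 0xc7, 0x43, 0xf1, 0xc7]

RES = [0x94, 0x1e, 0xc7, 0x94, 0xc7, 0x43, 0xf1, 0xc7]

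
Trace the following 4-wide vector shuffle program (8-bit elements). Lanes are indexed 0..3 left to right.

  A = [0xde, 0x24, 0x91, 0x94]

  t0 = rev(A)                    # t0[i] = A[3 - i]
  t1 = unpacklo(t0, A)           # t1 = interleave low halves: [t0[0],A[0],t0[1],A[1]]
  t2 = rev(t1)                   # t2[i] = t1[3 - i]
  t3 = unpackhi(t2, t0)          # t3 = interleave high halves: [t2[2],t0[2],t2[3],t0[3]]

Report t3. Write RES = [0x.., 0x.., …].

t0 = [0x94, 0x91, 0x24, 0xde]
t1 = [0x94, 0xde, 0x91, 0x24]
t2 = [0x24, 0x91, 0xde, 0x94]
t3 = [0xde, 0x24, 0x94, 0xde]

RES = [0xde, 0x24, 0x94, 0xde]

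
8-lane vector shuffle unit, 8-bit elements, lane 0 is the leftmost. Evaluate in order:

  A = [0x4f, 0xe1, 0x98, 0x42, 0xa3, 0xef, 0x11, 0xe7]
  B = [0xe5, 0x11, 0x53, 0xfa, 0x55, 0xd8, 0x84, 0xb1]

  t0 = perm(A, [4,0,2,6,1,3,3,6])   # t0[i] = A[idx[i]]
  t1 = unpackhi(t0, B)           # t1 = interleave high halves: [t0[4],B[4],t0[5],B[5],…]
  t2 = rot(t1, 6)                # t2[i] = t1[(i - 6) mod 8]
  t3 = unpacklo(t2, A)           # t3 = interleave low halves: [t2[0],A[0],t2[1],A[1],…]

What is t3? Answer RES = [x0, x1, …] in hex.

RES = [ 0x42  0x4f  0xd8  0xe1  0x42  0x98  0x84  0x42 ]

  t0: a3 4f 98 11 e1 42 42 11
  t1: e1 55 42 d8 42 84 11 b1
  t2: 42 d8 42 84 11 b1 e1 55
  t3: 42 4f d8 e1 42 98 84 42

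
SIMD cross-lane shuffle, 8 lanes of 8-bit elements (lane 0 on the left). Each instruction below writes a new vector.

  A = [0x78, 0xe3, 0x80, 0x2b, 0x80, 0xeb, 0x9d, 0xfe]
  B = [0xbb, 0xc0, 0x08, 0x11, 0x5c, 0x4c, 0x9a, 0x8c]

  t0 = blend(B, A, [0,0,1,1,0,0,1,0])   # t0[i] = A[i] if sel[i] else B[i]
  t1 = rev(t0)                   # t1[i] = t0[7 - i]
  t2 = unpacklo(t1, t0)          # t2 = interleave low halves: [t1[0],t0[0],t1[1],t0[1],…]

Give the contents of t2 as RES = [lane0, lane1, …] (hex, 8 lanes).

RES = [ 0x8c  0xbb  0x9d  0xc0  0x4c  0x80  0x5c  0x2b ]

→ t0 |bb|c0|80|2b|5c|4c|9d|8c|
→ t1 |8c|9d|4c|5c|2b|80|c0|bb|
→ t2 |8c|bb|9d|c0|4c|80|5c|2b|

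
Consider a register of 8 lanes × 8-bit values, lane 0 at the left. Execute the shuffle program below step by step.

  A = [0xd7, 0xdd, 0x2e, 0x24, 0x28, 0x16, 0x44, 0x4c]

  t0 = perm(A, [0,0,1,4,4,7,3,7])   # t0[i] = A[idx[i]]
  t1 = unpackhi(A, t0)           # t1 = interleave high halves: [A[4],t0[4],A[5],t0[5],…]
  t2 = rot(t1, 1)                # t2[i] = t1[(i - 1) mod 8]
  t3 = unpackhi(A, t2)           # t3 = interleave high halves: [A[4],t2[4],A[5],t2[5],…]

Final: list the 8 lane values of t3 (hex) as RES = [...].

→ t0 |d7|d7|dd|28|28|4c|24|4c|
→ t1 |28|28|16|4c|44|24|4c|4c|
→ t2 |4c|28|28|16|4c|44|24|4c|
→ t3 |28|4c|16|44|44|24|4c|4c|

RES = [0x28, 0x4c, 0x16, 0x44, 0x44, 0x24, 0x4c, 0x4c]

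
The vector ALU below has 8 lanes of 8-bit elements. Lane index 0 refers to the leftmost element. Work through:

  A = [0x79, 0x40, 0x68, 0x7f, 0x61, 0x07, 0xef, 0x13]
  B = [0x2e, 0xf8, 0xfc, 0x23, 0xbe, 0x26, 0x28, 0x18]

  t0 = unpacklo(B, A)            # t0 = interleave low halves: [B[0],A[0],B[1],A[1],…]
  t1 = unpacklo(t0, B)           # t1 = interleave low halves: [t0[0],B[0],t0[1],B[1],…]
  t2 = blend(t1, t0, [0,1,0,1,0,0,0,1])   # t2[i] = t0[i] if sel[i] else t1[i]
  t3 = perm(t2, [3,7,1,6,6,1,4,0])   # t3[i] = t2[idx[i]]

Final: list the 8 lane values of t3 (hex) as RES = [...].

RES = [ 0x40  0x7f  0x79  0x40  0x40  0x79  0xf8  0x2e ]

t0 = [0x2e, 0x79, 0xf8, 0x40, 0xfc, 0x68, 0x23, 0x7f]
t1 = [0x2e, 0x2e, 0x79, 0xf8, 0xf8, 0xfc, 0x40, 0x23]
t2 = [0x2e, 0x79, 0x79, 0x40, 0xf8, 0xfc, 0x40, 0x7f]
t3 = [0x40, 0x7f, 0x79, 0x40, 0x40, 0x79, 0xf8, 0x2e]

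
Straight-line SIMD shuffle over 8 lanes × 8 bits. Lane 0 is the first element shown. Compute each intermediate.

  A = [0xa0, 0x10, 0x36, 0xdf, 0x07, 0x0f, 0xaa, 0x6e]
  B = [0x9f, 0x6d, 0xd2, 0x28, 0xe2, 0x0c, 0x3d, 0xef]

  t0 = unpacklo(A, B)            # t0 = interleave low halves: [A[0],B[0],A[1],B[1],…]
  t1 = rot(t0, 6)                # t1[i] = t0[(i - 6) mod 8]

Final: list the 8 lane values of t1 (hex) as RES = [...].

t0 = [0xa0, 0x9f, 0x10, 0x6d, 0x36, 0xd2, 0xdf, 0x28]
t1 = [0x10, 0x6d, 0x36, 0xd2, 0xdf, 0x28, 0xa0, 0x9f]

RES = [0x10, 0x6d, 0x36, 0xd2, 0xdf, 0x28, 0xa0, 0x9f]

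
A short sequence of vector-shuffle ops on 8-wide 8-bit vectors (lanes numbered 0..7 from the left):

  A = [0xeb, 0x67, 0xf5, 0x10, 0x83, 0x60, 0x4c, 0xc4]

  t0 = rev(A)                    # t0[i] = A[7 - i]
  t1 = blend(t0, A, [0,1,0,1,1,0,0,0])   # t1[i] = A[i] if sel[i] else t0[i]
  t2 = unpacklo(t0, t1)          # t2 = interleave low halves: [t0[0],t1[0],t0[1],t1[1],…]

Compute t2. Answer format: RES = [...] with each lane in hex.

t0 = [0xc4, 0x4c, 0x60, 0x83, 0x10, 0xf5, 0x67, 0xeb]
t1 = [0xc4, 0x67, 0x60, 0x10, 0x83, 0xf5, 0x67, 0xeb]
t2 = [0xc4, 0xc4, 0x4c, 0x67, 0x60, 0x60, 0x83, 0x10]

RES = [0xc4, 0xc4, 0x4c, 0x67, 0x60, 0x60, 0x83, 0x10]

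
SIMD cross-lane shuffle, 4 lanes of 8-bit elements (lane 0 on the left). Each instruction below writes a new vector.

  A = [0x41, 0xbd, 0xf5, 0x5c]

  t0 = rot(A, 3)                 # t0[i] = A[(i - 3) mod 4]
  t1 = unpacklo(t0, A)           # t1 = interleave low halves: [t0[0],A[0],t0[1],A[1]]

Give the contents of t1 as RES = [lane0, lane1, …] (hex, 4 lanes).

RES = [ 0xbd  0x41  0xf5  0xbd ]

→ t0 |bd|f5|5c|41|
→ t1 |bd|41|f5|bd|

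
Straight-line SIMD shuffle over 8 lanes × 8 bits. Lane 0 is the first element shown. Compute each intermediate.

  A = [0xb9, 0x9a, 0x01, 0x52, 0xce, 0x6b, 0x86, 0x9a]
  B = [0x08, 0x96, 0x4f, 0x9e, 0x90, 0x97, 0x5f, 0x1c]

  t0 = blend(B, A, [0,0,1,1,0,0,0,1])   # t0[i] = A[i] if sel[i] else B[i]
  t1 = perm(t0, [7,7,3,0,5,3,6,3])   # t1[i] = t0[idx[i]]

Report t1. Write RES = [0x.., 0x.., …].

RES = [0x9a, 0x9a, 0x52, 0x08, 0x97, 0x52, 0x5f, 0x52]

→ t0 |08|96|01|52|90|97|5f|9a|
→ t1 |9a|9a|52|08|97|52|5f|52|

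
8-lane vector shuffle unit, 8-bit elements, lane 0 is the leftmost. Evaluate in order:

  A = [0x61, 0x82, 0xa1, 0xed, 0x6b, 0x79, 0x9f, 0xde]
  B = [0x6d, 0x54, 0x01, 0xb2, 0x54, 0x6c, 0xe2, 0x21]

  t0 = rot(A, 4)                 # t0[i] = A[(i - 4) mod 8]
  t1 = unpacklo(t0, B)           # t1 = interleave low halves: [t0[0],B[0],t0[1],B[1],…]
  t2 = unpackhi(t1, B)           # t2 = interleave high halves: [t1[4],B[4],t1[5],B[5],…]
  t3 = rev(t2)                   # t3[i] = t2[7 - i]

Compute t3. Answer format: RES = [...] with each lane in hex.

  t0: 6b 79 9f de 61 82 a1 ed
  t1: 6b 6d 79 54 9f 01 de b2
  t2: 9f 54 01 6c de e2 b2 21
  t3: 21 b2 e2 de 6c 01 54 9f

RES = [0x21, 0xb2, 0xe2, 0xde, 0x6c, 0x01, 0x54, 0x9f]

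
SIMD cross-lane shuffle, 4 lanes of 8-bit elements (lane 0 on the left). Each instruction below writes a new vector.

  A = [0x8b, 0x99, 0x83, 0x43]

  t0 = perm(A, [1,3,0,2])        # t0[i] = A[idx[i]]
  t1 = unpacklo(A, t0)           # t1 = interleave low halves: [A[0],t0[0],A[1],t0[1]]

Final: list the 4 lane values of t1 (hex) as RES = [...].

RES = [0x8b, 0x99, 0x99, 0x43]

  t0: 99 43 8b 83
  t1: 8b 99 99 43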